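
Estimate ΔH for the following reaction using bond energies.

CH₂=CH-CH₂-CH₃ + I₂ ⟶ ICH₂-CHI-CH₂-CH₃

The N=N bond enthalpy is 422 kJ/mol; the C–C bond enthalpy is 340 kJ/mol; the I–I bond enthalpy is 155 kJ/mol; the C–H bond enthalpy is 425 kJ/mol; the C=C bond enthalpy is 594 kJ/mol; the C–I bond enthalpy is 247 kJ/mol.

ΔH ≈ −85 kJ

Bonds broken (reactants):
  C–C: 2 × 340 = 680
  C–H: 8 × 425 = 3400
  C=C: 1 × 594 = 594
  I–I: 1 × 155 = 155
  Σ(broken) = 4829 kJ
Bonds formed (products):
  C–C: 3 × 340 = 1020
  C–H: 8 × 425 = 3400
  C–I: 2 × 247 = 494
  Σ(formed) = 4914 kJ
ΔH = Σ(broken) − Σ(formed) = 4829 − 4914 = −85 kJ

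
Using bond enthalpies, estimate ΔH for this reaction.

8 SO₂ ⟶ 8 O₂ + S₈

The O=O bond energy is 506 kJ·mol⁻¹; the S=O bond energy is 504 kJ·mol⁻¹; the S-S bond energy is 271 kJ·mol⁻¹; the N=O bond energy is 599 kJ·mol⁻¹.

ΔH ≈ +1848 kJ

Bonds broken (reactants):
  S=O: 16 × 504 = 8064
  Σ(broken) = 8064 kJ
Bonds formed (products):
  O=O: 8 × 506 = 4048
  S-S: 8 × 271 = 2168
  Σ(formed) = 6216 kJ
ΔH = Σ(broken) − Σ(formed) = 8064 − 6216 = +1848 kJ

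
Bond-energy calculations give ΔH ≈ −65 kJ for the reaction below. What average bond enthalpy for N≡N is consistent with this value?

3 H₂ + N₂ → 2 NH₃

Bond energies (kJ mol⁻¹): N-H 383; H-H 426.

Let D be the N≡N bond energy.
Σ(broken) = 3×426 + 1×D = 1278 + D
Σ(formed) = 6×383 = 2298
ΔH = Σ(broken) − Σ(formed) = (1278 + D) − (2298) = −1020 + D
Setting this equal to −65 kJ gives D = 955 kJ/mol.

D(N≡N) ≈ 955 kJ/mol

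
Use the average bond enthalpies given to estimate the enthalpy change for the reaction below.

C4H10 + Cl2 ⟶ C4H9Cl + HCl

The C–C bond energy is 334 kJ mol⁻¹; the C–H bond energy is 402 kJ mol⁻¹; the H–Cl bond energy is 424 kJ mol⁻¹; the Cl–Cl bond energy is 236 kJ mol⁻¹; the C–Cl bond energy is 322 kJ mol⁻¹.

ΔH ≈ −108 kJ

Bonds broken (reactants):
  C–C: 3 × 334 = 1002
  C–H: 10 × 402 = 4020
  Cl–Cl: 1 × 236 = 236
  Σ(broken) = 5258 kJ
Bonds formed (products):
  C–C: 3 × 334 = 1002
  C–Cl: 1 × 322 = 322
  C–H: 9 × 402 = 3618
  H–Cl: 1 × 424 = 424
  Σ(formed) = 5366 kJ
ΔH = Σ(broken) − Σ(formed) = 5258 − 5366 = −108 kJ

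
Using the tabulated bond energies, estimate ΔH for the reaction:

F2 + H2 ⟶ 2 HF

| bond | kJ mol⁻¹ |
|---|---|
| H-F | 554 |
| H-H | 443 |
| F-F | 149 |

Bonds broken (reactants):
  F-F: 1 × 149 = 149
  H-H: 1 × 443 = 443
  Σ(broken) = 592 kJ
Bonds formed (products):
  H-F: 2 × 554 = 1108
  Σ(formed) = 1108 kJ
ΔH = Σ(broken) − Σ(formed) = 592 − 1108 = −516 kJ

ΔH ≈ −516 kJ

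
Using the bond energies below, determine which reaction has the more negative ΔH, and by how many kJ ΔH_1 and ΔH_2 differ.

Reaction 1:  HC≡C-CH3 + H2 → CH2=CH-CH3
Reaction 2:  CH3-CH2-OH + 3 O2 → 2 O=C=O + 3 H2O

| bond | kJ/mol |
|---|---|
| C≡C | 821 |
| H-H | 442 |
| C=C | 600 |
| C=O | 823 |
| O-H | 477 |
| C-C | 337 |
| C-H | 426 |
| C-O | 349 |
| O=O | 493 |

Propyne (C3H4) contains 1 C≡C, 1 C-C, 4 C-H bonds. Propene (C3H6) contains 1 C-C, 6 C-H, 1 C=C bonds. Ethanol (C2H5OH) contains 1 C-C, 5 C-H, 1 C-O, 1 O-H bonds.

Reaction 1:
  Bonds broken (reactants):
    C≡C: 1 × 821 = 821
    C-C: 1 × 337 = 337
    C-H: 4 × 426 = 1704
    H-H: 1 × 442 = 442
    Σ(broken) = 3304 kJ
  Bonds formed (products):
    C-C: 1 × 337 = 337
    C-H: 6 × 426 = 2556
    C=C: 1 × 600 = 600
    Σ(formed) = 3493 kJ
  ΔH_1 = 3304 − 3493 = −189 kJ
Reaction 2:
  Bonds broken (reactants):
    C-C: 1 × 337 = 337
    C-H: 5 × 426 = 2130
    C-O: 1 × 349 = 349
    O-H: 1 × 477 = 477
    O=O: 3 × 493 = 1479
    Σ(broken) = 4772 kJ
  Bonds formed (products):
    C=O: 4 × 823 = 3292
    O-H: 6 × 477 = 2862
    Σ(formed) = 6154 kJ
  ΔH_2 = 4772 − 6154 = −1382 kJ
ΔH_1 − ΔH_2 = +1193 kJ, so reaction 2 has the more negative ΔH; |ΔH_1 − ΔH_2| = 1193 kJ.

Reaction 2, by 1193 kJ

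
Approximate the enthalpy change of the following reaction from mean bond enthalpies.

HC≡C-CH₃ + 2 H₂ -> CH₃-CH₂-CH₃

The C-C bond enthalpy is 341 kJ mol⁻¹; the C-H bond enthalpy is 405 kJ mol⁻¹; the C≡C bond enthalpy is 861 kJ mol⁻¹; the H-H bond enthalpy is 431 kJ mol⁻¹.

ΔH ≈ −238 kJ

Bonds broken (reactants):
  C≡C: 1 × 861 = 861
  C-C: 1 × 341 = 341
  C-H: 4 × 405 = 1620
  H-H: 2 × 431 = 862
  Σ(broken) = 3684 kJ
Bonds formed (products):
  C-C: 2 × 341 = 682
  C-H: 8 × 405 = 3240
  Σ(formed) = 3922 kJ
ΔH = Σ(broken) − Σ(formed) = 3684 − 3922 = −238 kJ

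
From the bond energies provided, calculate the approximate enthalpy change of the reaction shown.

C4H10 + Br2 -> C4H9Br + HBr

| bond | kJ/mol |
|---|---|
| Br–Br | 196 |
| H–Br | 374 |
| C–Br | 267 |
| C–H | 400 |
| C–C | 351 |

Bonds broken (reactants):
  Br–Br: 1 × 196 = 196
  C–C: 3 × 351 = 1053
  C–H: 10 × 400 = 4000
  Σ(broken) = 5249 kJ
Bonds formed (products):
  C–Br: 1 × 267 = 267
  C–C: 3 × 351 = 1053
  C–H: 9 × 400 = 3600
  H–Br: 1 × 374 = 374
  Σ(formed) = 5294 kJ
ΔH = Σ(broken) − Σ(formed) = 5249 − 5294 = −45 kJ

ΔH ≈ −45 kJ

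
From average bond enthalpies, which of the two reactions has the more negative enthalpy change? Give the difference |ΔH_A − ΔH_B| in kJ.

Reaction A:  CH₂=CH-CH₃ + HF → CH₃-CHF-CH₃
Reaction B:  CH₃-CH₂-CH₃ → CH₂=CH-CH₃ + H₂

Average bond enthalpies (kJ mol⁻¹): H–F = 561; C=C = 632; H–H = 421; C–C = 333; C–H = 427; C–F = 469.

Reaction A:
  Bonds broken (reactants):
    C–C: 1 × 333 = 333
    C–H: 6 × 427 = 2562
    C=C: 1 × 632 = 632
    H–F: 1 × 561 = 561
    Σ(broken) = 4088 kJ
  Bonds formed (products):
    C–C: 2 × 333 = 666
    C–F: 1 × 469 = 469
    C–H: 7 × 427 = 2989
    Σ(formed) = 4124 kJ
  ΔH_A = 4088 − 4124 = −36 kJ
Reaction B:
  Bonds broken (reactants):
    C–C: 2 × 333 = 666
    C–H: 8 × 427 = 3416
    Σ(broken) = 4082 kJ
  Bonds formed (products):
    C–C: 1 × 333 = 333
    C–H: 6 × 427 = 2562
    C=C: 1 × 632 = 632
    H–H: 1 × 421 = 421
    Σ(formed) = 3948 kJ
  ΔH_B = 4082 − 3948 = +134 kJ
ΔH_A − ΔH_B = −170 kJ, so reaction A has the more negative ΔH; |ΔH_A − ΔH_B| = 170 kJ.

Reaction A, by 170 kJ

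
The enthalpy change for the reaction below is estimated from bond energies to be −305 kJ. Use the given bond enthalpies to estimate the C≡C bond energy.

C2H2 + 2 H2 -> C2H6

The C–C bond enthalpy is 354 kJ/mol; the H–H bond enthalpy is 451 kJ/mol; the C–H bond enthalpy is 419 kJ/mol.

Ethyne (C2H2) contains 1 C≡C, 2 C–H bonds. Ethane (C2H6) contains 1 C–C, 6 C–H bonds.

Let D be the C≡C bond energy.
Σ(broken) = 1×D + 2×419 + 2×451 = 1740 + D
Σ(formed) = 1×354 + 6×419 = 2868
ΔH = Σ(broken) − Σ(formed) = (1740 + D) − (2868) = −1128 + D
Setting this equal to −305 kJ gives D = 823 kJ/mol.

D(C≡C) ≈ 823 kJ/mol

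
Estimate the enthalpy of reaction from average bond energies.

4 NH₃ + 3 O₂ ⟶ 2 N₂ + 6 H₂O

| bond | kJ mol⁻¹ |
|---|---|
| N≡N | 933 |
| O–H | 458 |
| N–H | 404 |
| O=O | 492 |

Bonds broken (reactants):
  N–H: 12 × 404 = 4848
  O=O: 3 × 492 = 1476
  Σ(broken) = 6324 kJ
Bonds formed (products):
  N≡N: 2 × 933 = 1866
  O–H: 12 × 458 = 5496
  Σ(formed) = 7362 kJ
ΔH = Σ(broken) − Σ(formed) = 6324 − 7362 = −1038 kJ

ΔH ≈ −1038 kJ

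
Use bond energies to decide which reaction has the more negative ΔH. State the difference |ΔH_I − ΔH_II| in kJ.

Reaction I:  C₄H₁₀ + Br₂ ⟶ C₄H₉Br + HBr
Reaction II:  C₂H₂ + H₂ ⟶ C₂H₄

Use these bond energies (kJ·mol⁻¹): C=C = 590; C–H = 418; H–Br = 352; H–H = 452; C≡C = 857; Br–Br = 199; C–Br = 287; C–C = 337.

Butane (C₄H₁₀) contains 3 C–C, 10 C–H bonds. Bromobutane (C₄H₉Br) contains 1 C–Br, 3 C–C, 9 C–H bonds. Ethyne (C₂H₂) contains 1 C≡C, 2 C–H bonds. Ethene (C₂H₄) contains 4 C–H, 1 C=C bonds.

Reaction II, by 95 kJ

Reaction I:
  Bonds broken (reactants):
    Br–Br: 1 × 199 = 199
    C–C: 3 × 337 = 1011
    C–H: 10 × 418 = 4180
    Σ(broken) = 5390 kJ
  Bonds formed (products):
    C–Br: 1 × 287 = 287
    C–C: 3 × 337 = 1011
    C–H: 9 × 418 = 3762
    H–Br: 1 × 352 = 352
    Σ(formed) = 5412 kJ
  ΔH_I = 5390 − 5412 = −22 kJ
Reaction II:
  Bonds broken (reactants):
    C≡C: 1 × 857 = 857
    C–H: 2 × 418 = 836
    H–H: 1 × 452 = 452
    Σ(broken) = 2145 kJ
  Bonds formed (products):
    C–H: 4 × 418 = 1672
    C=C: 1 × 590 = 590
    Σ(formed) = 2262 kJ
  ΔH_II = 2145 − 2262 = −117 kJ
ΔH_I − ΔH_II = +95 kJ, so reaction II has the more negative ΔH; |ΔH_I − ΔH_II| = 95 kJ.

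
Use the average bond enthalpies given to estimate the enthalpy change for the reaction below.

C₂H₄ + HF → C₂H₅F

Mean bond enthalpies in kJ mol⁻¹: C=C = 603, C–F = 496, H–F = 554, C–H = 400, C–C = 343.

ΔH ≈ −82 kJ

Bonds broken (reactants):
  C–H: 4 × 400 = 1600
  C=C: 1 × 603 = 603
  H–F: 1 × 554 = 554
  Σ(broken) = 2757 kJ
Bonds formed (products):
  C–C: 1 × 343 = 343
  C–F: 1 × 496 = 496
  C–H: 5 × 400 = 2000
  Σ(formed) = 2839 kJ
ΔH = Σ(broken) − Σ(formed) = 2757 − 2839 = −82 kJ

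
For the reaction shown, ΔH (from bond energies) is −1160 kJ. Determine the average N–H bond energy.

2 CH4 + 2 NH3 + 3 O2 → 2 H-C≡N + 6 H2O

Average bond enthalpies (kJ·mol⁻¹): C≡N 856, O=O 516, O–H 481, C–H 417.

Let D be the N–H bond energy.
Σ(broken) = 8×417 + 6×D + 3×516 = 4884 + 6D
Σ(formed) = 2×856 + 2×417 + 12×481 = 8318
ΔH = Σ(broken) − Σ(formed) = (4884 + 6D) − (8318) = −3434 + 6D
Setting this equal to −1160 kJ gives 6D = 2274, so D = 379 kJ/mol.

D(N–H) ≈ 379 kJ/mol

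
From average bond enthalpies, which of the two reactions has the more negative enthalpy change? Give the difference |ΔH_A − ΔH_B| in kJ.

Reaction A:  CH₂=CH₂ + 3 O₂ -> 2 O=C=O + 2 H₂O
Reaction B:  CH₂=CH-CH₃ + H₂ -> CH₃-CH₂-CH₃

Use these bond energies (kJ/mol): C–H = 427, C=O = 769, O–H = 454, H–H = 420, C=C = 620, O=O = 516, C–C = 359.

Reaction A:
  Bonds broken (reactants):
    C–H: 4 × 427 = 1708
    C=C: 1 × 620 = 620
    O=O: 3 × 516 = 1548
    Σ(broken) = 3876 kJ
  Bonds formed (products):
    C=O: 4 × 769 = 3076
    O–H: 4 × 454 = 1816
    Σ(formed) = 4892 kJ
  ΔH_A = 3876 − 4892 = −1016 kJ
Reaction B:
  Bonds broken (reactants):
    C–C: 1 × 359 = 359
    C–H: 6 × 427 = 2562
    C=C: 1 × 620 = 620
    H–H: 1 × 420 = 420
    Σ(broken) = 3961 kJ
  Bonds formed (products):
    C–C: 2 × 359 = 718
    C–H: 8 × 427 = 3416
    Σ(formed) = 4134 kJ
  ΔH_B = 3961 − 4134 = −173 kJ
ΔH_A − ΔH_B = −843 kJ, so reaction A has the more negative ΔH; |ΔH_A − ΔH_B| = 843 kJ.

Reaction A, by 843 kJ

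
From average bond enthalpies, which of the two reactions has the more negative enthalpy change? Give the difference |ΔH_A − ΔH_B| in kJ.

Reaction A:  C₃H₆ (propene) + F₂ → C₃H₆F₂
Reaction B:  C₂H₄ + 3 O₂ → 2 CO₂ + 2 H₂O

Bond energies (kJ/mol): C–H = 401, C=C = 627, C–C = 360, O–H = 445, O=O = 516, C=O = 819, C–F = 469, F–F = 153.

Reaction B, by 759 kJ

Reaction A:
  Bonds broken (reactants):
    C–C: 1 × 360 = 360
    C–H: 6 × 401 = 2406
    C=C: 1 × 627 = 627
    F–F: 1 × 153 = 153
    Σ(broken) = 3546 kJ
  Bonds formed (products):
    C–C: 2 × 360 = 720
    C–F: 2 × 469 = 938
    C–H: 6 × 401 = 2406
    Σ(formed) = 4064 kJ
  ΔH_A = 3546 − 4064 = −518 kJ
Reaction B:
  Bonds broken (reactants):
    C–H: 4 × 401 = 1604
    C=C: 1 × 627 = 627
    O=O: 3 × 516 = 1548
    Σ(broken) = 3779 kJ
  Bonds formed (products):
    C=O: 4 × 819 = 3276
    O–H: 4 × 445 = 1780
    Σ(formed) = 5056 kJ
  ΔH_B = 3779 − 5056 = −1277 kJ
ΔH_A − ΔH_B = +759 kJ, so reaction B has the more negative ΔH; |ΔH_A − ΔH_B| = 759 kJ.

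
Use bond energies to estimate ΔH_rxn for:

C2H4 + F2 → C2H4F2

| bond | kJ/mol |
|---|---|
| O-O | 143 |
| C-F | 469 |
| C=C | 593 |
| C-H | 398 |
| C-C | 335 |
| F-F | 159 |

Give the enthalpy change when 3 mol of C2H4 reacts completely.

Bonds broken (reactants):
  C-H: 4 × 398 = 1592
  C=C: 1 × 593 = 593
  F-F: 1 × 159 = 159
  Σ(broken) = 2344 kJ
Bonds formed (products):
  C-C: 1 × 335 = 335
  C-F: 2 × 469 = 938
  C-H: 4 × 398 = 1592
  Σ(formed) = 2865 kJ
ΔH = Σ(broken) − Σ(formed) = 2344 − 2865 = −521 kJ
For 3× the reaction as written: 3 × (−521) = −1563 kJ

ΔH = −1563 kJ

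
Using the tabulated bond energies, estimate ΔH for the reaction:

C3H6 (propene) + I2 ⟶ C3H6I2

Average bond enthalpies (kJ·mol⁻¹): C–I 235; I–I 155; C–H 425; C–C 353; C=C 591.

ΔH ≈ −77 kJ

Bonds broken (reactants):
  C–C: 1 × 353 = 353
  C–H: 6 × 425 = 2550
  C=C: 1 × 591 = 591
  I–I: 1 × 155 = 155
  Σ(broken) = 3649 kJ
Bonds formed (products):
  C–C: 2 × 353 = 706
  C–H: 6 × 425 = 2550
  C–I: 2 × 235 = 470
  Σ(formed) = 3726 kJ
ΔH = Σ(broken) − Σ(formed) = 3649 − 3726 = −77 kJ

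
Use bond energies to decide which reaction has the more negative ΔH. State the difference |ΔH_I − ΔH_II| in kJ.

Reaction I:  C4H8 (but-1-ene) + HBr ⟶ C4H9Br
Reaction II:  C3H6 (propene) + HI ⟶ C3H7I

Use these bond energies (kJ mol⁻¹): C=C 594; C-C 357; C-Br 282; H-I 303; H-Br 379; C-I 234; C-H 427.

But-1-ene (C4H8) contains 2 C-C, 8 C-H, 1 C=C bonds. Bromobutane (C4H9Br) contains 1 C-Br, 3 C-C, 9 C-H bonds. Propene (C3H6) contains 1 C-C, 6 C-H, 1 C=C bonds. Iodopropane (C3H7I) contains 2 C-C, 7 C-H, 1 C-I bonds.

Reaction I:
  Bonds broken (reactants):
    C-C: 2 × 357 = 714
    C-H: 8 × 427 = 3416
    C=C: 1 × 594 = 594
    H-Br: 1 × 379 = 379
    Σ(broken) = 5103 kJ
  Bonds formed (products):
    C-Br: 1 × 282 = 282
    C-C: 3 × 357 = 1071
    C-H: 9 × 427 = 3843
    Σ(formed) = 5196 kJ
  ΔH_I = 5103 − 5196 = −93 kJ
Reaction II:
  Bonds broken (reactants):
    C-C: 1 × 357 = 357
    C-H: 6 × 427 = 2562
    C=C: 1 × 594 = 594
    H-I: 1 × 303 = 303
    Σ(broken) = 3816 kJ
  Bonds formed (products):
    C-C: 2 × 357 = 714
    C-H: 7 × 427 = 2989
    C-I: 1 × 234 = 234
    Σ(formed) = 3937 kJ
  ΔH_II = 3816 − 3937 = −121 kJ
ΔH_I − ΔH_II = +28 kJ, so reaction II has the more negative ΔH; |ΔH_I − ΔH_II| = 28 kJ.

Reaction II, by 28 kJ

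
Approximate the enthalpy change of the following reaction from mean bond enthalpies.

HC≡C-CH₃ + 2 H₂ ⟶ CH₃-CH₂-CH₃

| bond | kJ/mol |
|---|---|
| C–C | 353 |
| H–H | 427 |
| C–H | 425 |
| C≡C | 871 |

ΔH ≈ −328 kJ

Bonds broken (reactants):
  C≡C: 1 × 871 = 871
  C–C: 1 × 353 = 353
  C–H: 4 × 425 = 1700
  H–H: 2 × 427 = 854
  Σ(broken) = 3778 kJ
Bonds formed (products):
  C–C: 2 × 353 = 706
  C–H: 8 × 425 = 3400
  Σ(formed) = 4106 kJ
ΔH = Σ(broken) − Σ(formed) = 3778 − 4106 = −328 kJ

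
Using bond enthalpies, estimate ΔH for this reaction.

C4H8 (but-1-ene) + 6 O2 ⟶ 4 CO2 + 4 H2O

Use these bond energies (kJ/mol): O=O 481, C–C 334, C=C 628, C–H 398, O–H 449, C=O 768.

ΔH ≈ −2370 kJ

Bonds broken (reactants):
  C–C: 2 × 334 = 668
  C–H: 8 × 398 = 3184
  C=C: 1 × 628 = 628
  O=O: 6 × 481 = 2886
  Σ(broken) = 7366 kJ
Bonds formed (products):
  C=O: 8 × 768 = 6144
  O–H: 8 × 449 = 3592
  Σ(formed) = 9736 kJ
ΔH = Σ(broken) − Σ(formed) = 7366 − 9736 = −2370 kJ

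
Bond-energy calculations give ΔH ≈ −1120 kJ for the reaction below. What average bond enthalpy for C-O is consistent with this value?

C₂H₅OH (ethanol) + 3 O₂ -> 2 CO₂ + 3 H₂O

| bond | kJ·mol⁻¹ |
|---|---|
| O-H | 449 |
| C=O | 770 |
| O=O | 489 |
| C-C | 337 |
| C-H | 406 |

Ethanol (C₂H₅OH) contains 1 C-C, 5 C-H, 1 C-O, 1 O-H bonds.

Let D be the C-O bond energy.
Σ(broken) = 1×337 + 5×406 + 1×D + 1×449 + 3×489 = 4283 + D
Σ(formed) = 4×770 + 6×449 = 5774
ΔH = Σ(broken) − Σ(formed) = (4283 + D) − (5774) = −1491 + D
Setting this equal to −1120 kJ gives D = 371 kJ/mol.

D(C-O) ≈ 371 kJ/mol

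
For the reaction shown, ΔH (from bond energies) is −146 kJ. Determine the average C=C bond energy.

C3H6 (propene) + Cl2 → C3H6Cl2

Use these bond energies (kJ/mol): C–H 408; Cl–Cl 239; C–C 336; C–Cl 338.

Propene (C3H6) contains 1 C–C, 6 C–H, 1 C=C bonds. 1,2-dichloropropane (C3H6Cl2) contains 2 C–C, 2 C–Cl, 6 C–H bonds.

D(C=C) ≈ 627 kJ/mol

Let D be the C=C bond energy.
Σ(broken) = 1×336 + 6×408 + 1×D + 1×239 = 3023 + D
Σ(formed) = 2×336 + 2×338 + 6×408 = 3796
ΔH = Σ(broken) − Σ(formed) = (3023 + D) − (3796) = −773 + D
Setting this equal to −146 kJ gives D = 627 kJ/mol.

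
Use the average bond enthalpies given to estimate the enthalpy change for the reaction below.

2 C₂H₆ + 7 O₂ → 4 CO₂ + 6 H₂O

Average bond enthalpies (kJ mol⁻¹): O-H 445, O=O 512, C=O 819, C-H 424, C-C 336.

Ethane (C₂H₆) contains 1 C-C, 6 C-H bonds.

Bonds broken (reactants):
  C-C: 2 × 336 = 672
  C-H: 12 × 424 = 5088
  O=O: 7 × 512 = 3584
  Σ(broken) = 9344 kJ
Bonds formed (products):
  C=O: 8 × 819 = 6552
  O-H: 12 × 445 = 5340
  Σ(formed) = 11892 kJ
ΔH = Σ(broken) − Σ(formed) = 9344 − 11892 = −2548 kJ

ΔH ≈ −2548 kJ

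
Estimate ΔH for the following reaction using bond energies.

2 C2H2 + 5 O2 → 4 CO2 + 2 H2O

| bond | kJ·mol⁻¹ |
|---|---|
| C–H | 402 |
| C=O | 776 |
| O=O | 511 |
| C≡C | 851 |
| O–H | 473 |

Bonds broken (reactants):
  C≡C: 2 × 851 = 1702
  C–H: 4 × 402 = 1608
  O=O: 5 × 511 = 2555
  Σ(broken) = 5865 kJ
Bonds formed (products):
  C=O: 8 × 776 = 6208
  O–H: 4 × 473 = 1892
  Σ(formed) = 8100 kJ
ΔH = Σ(broken) − Σ(formed) = 5865 − 8100 = −2235 kJ

ΔH ≈ −2235 kJ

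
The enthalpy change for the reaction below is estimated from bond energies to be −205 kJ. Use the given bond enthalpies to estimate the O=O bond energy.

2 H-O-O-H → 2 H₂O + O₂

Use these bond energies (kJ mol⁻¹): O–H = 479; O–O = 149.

D(O=O) ≈ 503 kJ/mol

Let D be the O=O bond energy.
Σ(broken) = 4×479 + 2×149 = 2214
Σ(formed) = 4×479 + 1×D = 1916 + D
ΔH = Σ(broken) − Σ(formed) = (2214) − (1916 + D) = +298 − D
Setting this equal to −205 kJ gives D = 503 kJ/mol.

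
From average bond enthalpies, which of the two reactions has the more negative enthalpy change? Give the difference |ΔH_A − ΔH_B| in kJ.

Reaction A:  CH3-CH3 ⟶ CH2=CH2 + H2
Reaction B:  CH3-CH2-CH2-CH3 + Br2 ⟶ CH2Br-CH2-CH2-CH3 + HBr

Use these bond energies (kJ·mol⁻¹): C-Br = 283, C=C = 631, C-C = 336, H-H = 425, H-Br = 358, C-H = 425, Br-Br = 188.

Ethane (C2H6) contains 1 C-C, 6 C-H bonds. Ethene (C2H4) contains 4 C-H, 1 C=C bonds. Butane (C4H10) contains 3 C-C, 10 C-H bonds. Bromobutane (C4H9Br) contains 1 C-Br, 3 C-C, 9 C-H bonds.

Reaction B, by 158 kJ

Reaction A:
  Bonds broken (reactants):
    C-C: 1 × 336 = 336
    C-H: 6 × 425 = 2550
    Σ(broken) = 2886 kJ
  Bonds formed (products):
    C-H: 4 × 425 = 1700
    C=C: 1 × 631 = 631
    H-H: 1 × 425 = 425
    Σ(formed) = 2756 kJ
  ΔH_A = 2886 − 2756 = +130 kJ
Reaction B:
  Bonds broken (reactants):
    Br-Br: 1 × 188 = 188
    C-C: 3 × 336 = 1008
    C-H: 10 × 425 = 4250
    Σ(broken) = 5446 kJ
  Bonds formed (products):
    C-Br: 1 × 283 = 283
    C-C: 3 × 336 = 1008
    C-H: 9 × 425 = 3825
    H-Br: 1 × 358 = 358
    Σ(formed) = 5474 kJ
  ΔH_B = 5446 − 5474 = −28 kJ
ΔH_A − ΔH_B = +158 kJ, so reaction B has the more negative ΔH; |ΔH_A − ΔH_B| = 158 kJ.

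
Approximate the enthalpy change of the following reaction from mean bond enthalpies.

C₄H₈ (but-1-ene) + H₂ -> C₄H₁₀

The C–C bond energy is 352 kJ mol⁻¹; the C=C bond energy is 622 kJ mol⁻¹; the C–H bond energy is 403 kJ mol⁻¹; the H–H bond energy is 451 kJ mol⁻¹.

Bonds broken (reactants):
  C–C: 2 × 352 = 704
  C–H: 8 × 403 = 3224
  C=C: 1 × 622 = 622
  H–H: 1 × 451 = 451
  Σ(broken) = 5001 kJ
Bonds formed (products):
  C–C: 3 × 352 = 1056
  C–H: 10 × 403 = 4030
  Σ(formed) = 5086 kJ
ΔH = Σ(broken) − Σ(formed) = 5001 − 5086 = −85 kJ

ΔH ≈ −85 kJ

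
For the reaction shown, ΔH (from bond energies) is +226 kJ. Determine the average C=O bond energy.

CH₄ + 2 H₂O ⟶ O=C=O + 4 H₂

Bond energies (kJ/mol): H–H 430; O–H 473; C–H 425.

D(C=O) ≈ 823 kJ/mol

Let D be the C=O bond energy.
Σ(broken) = 4×425 + 4×473 = 3592
Σ(formed) = 2×D + 4×430 = 1720 + 2D
ΔH = Σ(broken) − Σ(formed) = (3592) − (1720 + 2D) = +1872 − 2D
Setting this equal to +226 kJ gives 2D = 1646, so D = 823 kJ/mol.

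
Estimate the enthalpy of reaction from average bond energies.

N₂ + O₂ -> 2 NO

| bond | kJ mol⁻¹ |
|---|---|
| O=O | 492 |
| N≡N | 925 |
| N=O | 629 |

Bonds broken (reactants):
  N≡N: 1 × 925 = 925
  O=O: 1 × 492 = 492
  Σ(broken) = 1417 kJ
Bonds formed (products):
  N=O: 2 × 629 = 1258
  Σ(formed) = 1258 kJ
ΔH = Σ(broken) − Σ(formed) = 1417 − 1258 = +159 kJ

ΔH ≈ +159 kJ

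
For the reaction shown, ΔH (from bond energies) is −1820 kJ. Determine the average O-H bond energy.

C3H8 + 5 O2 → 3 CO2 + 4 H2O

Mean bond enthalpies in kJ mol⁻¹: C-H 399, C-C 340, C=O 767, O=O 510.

Let D be the O-H bond energy.
Σ(broken) = 2×340 + 8×399 + 5×510 = 6422
Σ(formed) = 6×767 + 8×D = 4602 + 8D
ΔH = Σ(broken) − Σ(formed) = (6422) − (4602 + 8D) = +1820 − 8D
Setting this equal to −1820 kJ gives 8D = 3640, so D = 455 kJ/mol.

D(O-H) ≈ 455 kJ/mol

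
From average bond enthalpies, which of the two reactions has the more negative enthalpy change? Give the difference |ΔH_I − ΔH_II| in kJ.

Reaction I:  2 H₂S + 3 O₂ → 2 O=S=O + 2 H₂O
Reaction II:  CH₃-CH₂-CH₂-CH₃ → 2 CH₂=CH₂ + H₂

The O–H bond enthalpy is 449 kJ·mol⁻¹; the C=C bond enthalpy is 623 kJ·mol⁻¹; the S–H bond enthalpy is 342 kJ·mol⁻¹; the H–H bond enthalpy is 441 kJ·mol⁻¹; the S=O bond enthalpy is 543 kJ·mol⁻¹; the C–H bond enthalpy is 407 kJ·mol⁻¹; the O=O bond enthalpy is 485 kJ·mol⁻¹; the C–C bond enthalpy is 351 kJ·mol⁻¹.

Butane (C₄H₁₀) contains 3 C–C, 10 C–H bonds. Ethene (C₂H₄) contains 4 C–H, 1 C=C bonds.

Reaction I:
  Bonds broken (reactants):
    O=O: 3 × 485 = 1455
    S–H: 4 × 342 = 1368
    Σ(broken) = 2823 kJ
  Bonds formed (products):
    O–H: 4 × 449 = 1796
    S=O: 4 × 543 = 2172
    Σ(formed) = 3968 kJ
  ΔH_I = 2823 − 3968 = −1145 kJ
Reaction II:
  Bonds broken (reactants):
    C–C: 3 × 351 = 1053
    C–H: 10 × 407 = 4070
    Σ(broken) = 5123 kJ
  Bonds formed (products):
    C–H: 8 × 407 = 3256
    C=C: 2 × 623 = 1246
    H–H: 1 × 441 = 441
    Σ(formed) = 4943 kJ
  ΔH_II = 5123 − 4943 = +180 kJ
ΔH_I − ΔH_II = −1325 kJ, so reaction I has the more negative ΔH; |ΔH_I − ΔH_II| = 1325 kJ.

Reaction I, by 1325 kJ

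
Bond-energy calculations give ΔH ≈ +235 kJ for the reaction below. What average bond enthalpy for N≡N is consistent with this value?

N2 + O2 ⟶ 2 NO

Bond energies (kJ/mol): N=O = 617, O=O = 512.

D(N≡N) ≈ 957 kJ/mol

Let D be the N≡N bond energy.
Σ(broken) = 1×D + 1×512 = 512 + D
Σ(formed) = 2×617 = 1234
ΔH = Σ(broken) − Σ(formed) = (512 + D) − (1234) = −722 + D
Setting this equal to +235 kJ gives D = 957 kJ/mol.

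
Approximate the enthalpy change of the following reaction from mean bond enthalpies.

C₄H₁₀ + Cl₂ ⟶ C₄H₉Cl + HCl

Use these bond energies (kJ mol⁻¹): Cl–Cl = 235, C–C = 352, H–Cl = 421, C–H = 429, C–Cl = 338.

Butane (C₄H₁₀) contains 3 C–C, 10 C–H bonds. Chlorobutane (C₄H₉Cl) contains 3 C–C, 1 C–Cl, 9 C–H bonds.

Bonds broken (reactants):
  C–C: 3 × 352 = 1056
  C–H: 10 × 429 = 4290
  Cl–Cl: 1 × 235 = 235
  Σ(broken) = 5581 kJ
Bonds formed (products):
  C–C: 3 × 352 = 1056
  C–Cl: 1 × 338 = 338
  C–H: 9 × 429 = 3861
  H–Cl: 1 × 421 = 421
  Σ(formed) = 5676 kJ
ΔH = Σ(broken) − Σ(formed) = 5581 − 5676 = −95 kJ

ΔH ≈ −95 kJ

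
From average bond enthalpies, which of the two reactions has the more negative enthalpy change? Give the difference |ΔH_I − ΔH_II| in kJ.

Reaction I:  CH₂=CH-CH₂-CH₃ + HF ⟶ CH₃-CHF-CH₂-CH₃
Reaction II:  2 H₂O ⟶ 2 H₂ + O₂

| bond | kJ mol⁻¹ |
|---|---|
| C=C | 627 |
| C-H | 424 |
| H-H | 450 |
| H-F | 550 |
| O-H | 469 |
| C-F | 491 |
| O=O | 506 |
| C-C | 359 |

Reaction I:
  Bonds broken (reactants):
    C-C: 2 × 359 = 718
    C-H: 8 × 424 = 3392
    C=C: 1 × 627 = 627
    H-F: 1 × 550 = 550
    Σ(broken) = 5287 kJ
  Bonds formed (products):
    C-C: 3 × 359 = 1077
    C-F: 1 × 491 = 491
    C-H: 9 × 424 = 3816
    Σ(formed) = 5384 kJ
  ΔH_I = 5287 − 5384 = −97 kJ
Reaction II:
  Bonds broken (reactants):
    O-H: 4 × 469 = 1876
    Σ(broken) = 1876 kJ
  Bonds formed (products):
    H-H: 2 × 450 = 900
    O=O: 1 × 506 = 506
    Σ(formed) = 1406 kJ
  ΔH_II = 1876 − 1406 = +470 kJ
ΔH_I − ΔH_II = −567 kJ, so reaction I has the more negative ΔH; |ΔH_I − ΔH_II| = 567 kJ.

Reaction I, by 567 kJ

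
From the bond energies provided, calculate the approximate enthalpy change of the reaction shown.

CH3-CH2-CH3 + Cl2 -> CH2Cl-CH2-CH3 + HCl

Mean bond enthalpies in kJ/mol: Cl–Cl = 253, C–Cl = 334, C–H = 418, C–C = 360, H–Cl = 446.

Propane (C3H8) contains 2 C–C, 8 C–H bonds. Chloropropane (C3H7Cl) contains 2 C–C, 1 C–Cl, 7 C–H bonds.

Bonds broken (reactants):
  C–C: 2 × 360 = 720
  C–H: 8 × 418 = 3344
  Cl–Cl: 1 × 253 = 253
  Σ(broken) = 4317 kJ
Bonds formed (products):
  C–C: 2 × 360 = 720
  C–Cl: 1 × 334 = 334
  C–H: 7 × 418 = 2926
  H–Cl: 1 × 446 = 446
  Σ(formed) = 4426 kJ
ΔH = Σ(broken) − Σ(formed) = 4317 − 4426 = −109 kJ

ΔH ≈ −109 kJ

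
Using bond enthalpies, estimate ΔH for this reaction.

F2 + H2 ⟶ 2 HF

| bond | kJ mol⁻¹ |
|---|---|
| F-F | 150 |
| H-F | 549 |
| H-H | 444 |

Bonds broken (reactants):
  F-F: 1 × 150 = 150
  H-H: 1 × 444 = 444
  Σ(broken) = 594 kJ
Bonds formed (products):
  H-F: 2 × 549 = 1098
  Σ(formed) = 1098 kJ
ΔH = Σ(broken) − Σ(formed) = 594 − 1098 = −504 kJ

ΔH ≈ −504 kJ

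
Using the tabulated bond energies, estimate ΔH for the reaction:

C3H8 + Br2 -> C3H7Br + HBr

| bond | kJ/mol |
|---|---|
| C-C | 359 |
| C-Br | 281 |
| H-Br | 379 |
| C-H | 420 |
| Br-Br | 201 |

Bonds broken (reactants):
  Br-Br: 1 × 201 = 201
  C-C: 2 × 359 = 718
  C-H: 8 × 420 = 3360
  Σ(broken) = 4279 kJ
Bonds formed (products):
  C-Br: 1 × 281 = 281
  C-C: 2 × 359 = 718
  C-H: 7 × 420 = 2940
  H-Br: 1 × 379 = 379
  Σ(formed) = 4318 kJ
ΔH = Σ(broken) − Σ(formed) = 4279 − 4318 = −39 kJ

ΔH ≈ −39 kJ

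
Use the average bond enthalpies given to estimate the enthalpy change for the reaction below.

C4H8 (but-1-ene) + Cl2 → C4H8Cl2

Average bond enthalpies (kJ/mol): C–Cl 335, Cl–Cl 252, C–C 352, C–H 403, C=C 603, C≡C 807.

ΔH ≈ −167 kJ

Bonds broken (reactants):
  C–C: 2 × 352 = 704
  C–H: 8 × 403 = 3224
  C=C: 1 × 603 = 603
  Cl–Cl: 1 × 252 = 252
  Σ(broken) = 4783 kJ
Bonds formed (products):
  C–C: 3 × 352 = 1056
  C–Cl: 2 × 335 = 670
  C–H: 8 × 403 = 3224
  Σ(formed) = 4950 kJ
ΔH = Σ(broken) − Σ(formed) = 4783 − 4950 = −167 kJ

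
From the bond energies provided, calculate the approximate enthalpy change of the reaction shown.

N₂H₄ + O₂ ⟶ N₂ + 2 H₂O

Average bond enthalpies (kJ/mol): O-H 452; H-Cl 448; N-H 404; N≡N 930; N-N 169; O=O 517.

ΔH ≈ −436 kJ

Bonds broken (reactants):
  N-H: 4 × 404 = 1616
  N-N: 1 × 169 = 169
  O=O: 1 × 517 = 517
  Σ(broken) = 2302 kJ
Bonds formed (products):
  N≡N: 1 × 930 = 930
  O-H: 4 × 452 = 1808
  Σ(formed) = 2738 kJ
ΔH = Σ(broken) − Σ(formed) = 2302 − 2738 = −436 kJ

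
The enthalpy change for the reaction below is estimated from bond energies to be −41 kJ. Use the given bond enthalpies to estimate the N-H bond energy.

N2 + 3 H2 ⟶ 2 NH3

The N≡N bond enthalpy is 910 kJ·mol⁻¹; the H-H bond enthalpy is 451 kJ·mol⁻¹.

Let D be the N-H bond energy.
Σ(broken) = 3×451 + 1×910 = 2263
Σ(formed) = 6×D = 6D
ΔH = Σ(broken) − Σ(formed) = (2263) − (6D) = +2263 − 6D
Setting this equal to −41 kJ gives 6D = 2304, so D = 384 kJ/mol.

D(N-H) ≈ 384 kJ/mol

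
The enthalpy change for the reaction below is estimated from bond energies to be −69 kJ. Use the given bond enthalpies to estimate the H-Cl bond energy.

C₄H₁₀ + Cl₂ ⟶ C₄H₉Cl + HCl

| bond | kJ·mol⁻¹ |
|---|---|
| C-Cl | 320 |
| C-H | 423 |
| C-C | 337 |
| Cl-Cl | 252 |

D(H-Cl) ≈ 424 kJ/mol

Let D be the H-Cl bond energy.
Σ(broken) = 3×337 + 10×423 + 1×252 = 5493
Σ(formed) = 3×337 + 1×320 + 9×423 + 1×D = 5138 + D
ΔH = Σ(broken) − Σ(formed) = (5493) − (5138 + D) = +355 − D
Setting this equal to −69 kJ gives D = 424 kJ/mol.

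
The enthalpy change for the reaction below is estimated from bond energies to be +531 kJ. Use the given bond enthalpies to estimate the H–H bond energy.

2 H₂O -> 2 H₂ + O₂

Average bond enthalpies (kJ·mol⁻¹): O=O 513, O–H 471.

Let D be the H–H bond energy.
Σ(broken) = 4×471 = 1884
Σ(formed) = 2×D + 1×513 = 513 + 2D
ΔH = Σ(broken) − Σ(formed) = (1884) − (513 + 2D) = +1371 − 2D
Setting this equal to +531 kJ gives 2D = 840, so D = 420 kJ/mol.

D(H–H) ≈ 420 kJ/mol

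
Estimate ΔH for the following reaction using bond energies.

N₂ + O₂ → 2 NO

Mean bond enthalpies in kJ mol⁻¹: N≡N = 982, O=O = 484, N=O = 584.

ΔH ≈ +298 kJ

Bonds broken (reactants):
  N≡N: 1 × 982 = 982
  O=O: 1 × 484 = 484
  Σ(broken) = 1466 kJ
Bonds formed (products):
  N=O: 2 × 584 = 1168
  Σ(formed) = 1168 kJ
ΔH = Σ(broken) − Σ(formed) = 1466 − 1168 = +298 kJ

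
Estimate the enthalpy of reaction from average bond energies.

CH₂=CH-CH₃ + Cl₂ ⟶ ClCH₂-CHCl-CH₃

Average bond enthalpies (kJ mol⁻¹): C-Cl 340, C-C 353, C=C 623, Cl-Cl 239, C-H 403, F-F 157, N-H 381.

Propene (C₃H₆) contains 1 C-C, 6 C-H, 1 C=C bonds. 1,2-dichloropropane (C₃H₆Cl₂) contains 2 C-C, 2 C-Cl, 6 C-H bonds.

Bonds broken (reactants):
  C-C: 1 × 353 = 353
  C-H: 6 × 403 = 2418
  C=C: 1 × 623 = 623
  Cl-Cl: 1 × 239 = 239
  Σ(broken) = 3633 kJ
Bonds formed (products):
  C-C: 2 × 353 = 706
  C-Cl: 2 × 340 = 680
  C-H: 6 × 403 = 2418
  Σ(formed) = 3804 kJ
ΔH = Σ(broken) − Σ(formed) = 3633 − 3804 = −171 kJ

ΔH ≈ −171 kJ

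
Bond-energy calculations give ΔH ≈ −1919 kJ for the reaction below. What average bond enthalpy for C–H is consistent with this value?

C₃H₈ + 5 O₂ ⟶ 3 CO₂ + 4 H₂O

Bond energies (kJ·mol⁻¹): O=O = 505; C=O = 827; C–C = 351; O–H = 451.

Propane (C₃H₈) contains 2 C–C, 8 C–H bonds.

D(C–H) ≈ 428 kJ/mol

Let D be the C–H bond energy.
Σ(broken) = 2×351 + 8×D + 5×505 = 3227 + 8D
Σ(formed) = 6×827 + 8×451 = 8570
ΔH = Σ(broken) − Σ(formed) = (3227 + 8D) − (8570) = −5343 + 8D
Setting this equal to −1919 kJ gives 8D = 3424, so D = 428 kJ/mol.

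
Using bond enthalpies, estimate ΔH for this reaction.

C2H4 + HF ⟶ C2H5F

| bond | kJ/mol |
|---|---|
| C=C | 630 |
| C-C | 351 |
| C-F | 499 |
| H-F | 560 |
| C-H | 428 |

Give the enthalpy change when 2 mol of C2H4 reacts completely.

ΔH = −176 kJ

Bonds broken (reactants):
  C-H: 4 × 428 = 1712
  C=C: 1 × 630 = 630
  H-F: 1 × 560 = 560
  Σ(broken) = 2902 kJ
Bonds formed (products):
  C-C: 1 × 351 = 351
  C-F: 1 × 499 = 499
  C-H: 5 × 428 = 2140
  Σ(formed) = 2990 kJ
ΔH = Σ(broken) − Σ(formed) = 2902 − 2990 = −88 kJ
For 2× the reaction as written: 2 × (−88) = −176 kJ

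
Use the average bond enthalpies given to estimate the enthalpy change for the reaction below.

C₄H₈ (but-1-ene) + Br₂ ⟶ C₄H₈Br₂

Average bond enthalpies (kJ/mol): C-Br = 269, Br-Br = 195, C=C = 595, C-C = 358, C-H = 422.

ΔH ≈ −106 kJ

Bonds broken (reactants):
  Br-Br: 1 × 195 = 195
  C-C: 2 × 358 = 716
  C-H: 8 × 422 = 3376
  C=C: 1 × 595 = 595
  Σ(broken) = 4882 kJ
Bonds formed (products):
  C-Br: 2 × 269 = 538
  C-C: 3 × 358 = 1074
  C-H: 8 × 422 = 3376
  Σ(formed) = 4988 kJ
ΔH = Σ(broken) − Σ(formed) = 4882 − 4988 = −106 kJ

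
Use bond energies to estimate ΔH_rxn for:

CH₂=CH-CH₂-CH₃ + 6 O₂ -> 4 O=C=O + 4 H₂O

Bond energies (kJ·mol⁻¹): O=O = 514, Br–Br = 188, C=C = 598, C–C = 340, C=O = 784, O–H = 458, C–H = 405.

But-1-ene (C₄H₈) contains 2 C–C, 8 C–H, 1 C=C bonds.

Bonds broken (reactants):
  C–C: 2 × 340 = 680
  C–H: 8 × 405 = 3240
  C=C: 1 × 598 = 598
  O=O: 6 × 514 = 3084
  Σ(broken) = 7602 kJ
Bonds formed (products):
  C=O: 8 × 784 = 6272
  O–H: 8 × 458 = 3664
  Σ(formed) = 9936 kJ
ΔH = Σ(broken) − Σ(formed) = 7602 − 9936 = −2334 kJ

ΔH ≈ −2334 kJ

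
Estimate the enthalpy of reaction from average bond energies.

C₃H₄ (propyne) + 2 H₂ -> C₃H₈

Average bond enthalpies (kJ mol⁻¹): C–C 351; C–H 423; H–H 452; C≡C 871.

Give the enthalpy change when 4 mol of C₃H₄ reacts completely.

Bonds broken (reactants):
  C≡C: 1 × 871 = 871
  C–C: 1 × 351 = 351
  C–H: 4 × 423 = 1692
  H–H: 2 × 452 = 904
  Σ(broken) = 3818 kJ
Bonds formed (products):
  C–C: 2 × 351 = 702
  C–H: 8 × 423 = 3384
  Σ(formed) = 4086 kJ
ΔH = Σ(broken) − Σ(formed) = 3818 − 4086 = −268 kJ
For 4× the reaction as written: 4 × (−268) = −1072 kJ

ΔH = −1072 kJ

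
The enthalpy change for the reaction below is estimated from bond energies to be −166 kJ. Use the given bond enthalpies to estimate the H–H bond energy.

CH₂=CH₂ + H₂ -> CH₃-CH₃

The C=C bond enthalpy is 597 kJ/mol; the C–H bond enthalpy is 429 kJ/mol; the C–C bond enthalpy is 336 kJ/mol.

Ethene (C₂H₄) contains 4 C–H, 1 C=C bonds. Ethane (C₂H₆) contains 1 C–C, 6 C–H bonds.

D(H–H) ≈ 431 kJ/mol

Let D be the H–H bond energy.
Σ(broken) = 4×429 + 1×597 + 1×D = 2313 + D
Σ(formed) = 1×336 + 6×429 = 2910
ΔH = Σ(broken) − Σ(formed) = (2313 + D) − (2910) = −597 + D
Setting this equal to −166 kJ gives D = 431 kJ/mol.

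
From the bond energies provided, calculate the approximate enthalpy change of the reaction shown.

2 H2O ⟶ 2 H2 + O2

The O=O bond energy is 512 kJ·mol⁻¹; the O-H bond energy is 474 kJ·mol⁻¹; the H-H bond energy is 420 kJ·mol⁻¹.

Bonds broken (reactants):
  O-H: 4 × 474 = 1896
  Σ(broken) = 1896 kJ
Bonds formed (products):
  H-H: 2 × 420 = 840
  O=O: 1 × 512 = 512
  Σ(formed) = 1352 kJ
ΔH = Σ(broken) − Σ(formed) = 1896 − 1352 = +544 kJ

ΔH ≈ +544 kJ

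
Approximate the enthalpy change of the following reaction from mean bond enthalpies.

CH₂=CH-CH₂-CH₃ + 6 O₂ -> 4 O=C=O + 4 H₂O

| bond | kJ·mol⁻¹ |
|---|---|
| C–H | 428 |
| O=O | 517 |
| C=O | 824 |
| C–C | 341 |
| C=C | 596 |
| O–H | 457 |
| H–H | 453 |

Bonds broken (reactants):
  C–C: 2 × 341 = 682
  C–H: 8 × 428 = 3424
  C=C: 1 × 596 = 596
  O=O: 6 × 517 = 3102
  Σ(broken) = 7804 kJ
Bonds formed (products):
  C=O: 8 × 824 = 6592
  O–H: 8 × 457 = 3656
  Σ(formed) = 10248 kJ
ΔH = Σ(broken) − Σ(formed) = 7804 − 10248 = −2444 kJ

ΔH ≈ −2444 kJ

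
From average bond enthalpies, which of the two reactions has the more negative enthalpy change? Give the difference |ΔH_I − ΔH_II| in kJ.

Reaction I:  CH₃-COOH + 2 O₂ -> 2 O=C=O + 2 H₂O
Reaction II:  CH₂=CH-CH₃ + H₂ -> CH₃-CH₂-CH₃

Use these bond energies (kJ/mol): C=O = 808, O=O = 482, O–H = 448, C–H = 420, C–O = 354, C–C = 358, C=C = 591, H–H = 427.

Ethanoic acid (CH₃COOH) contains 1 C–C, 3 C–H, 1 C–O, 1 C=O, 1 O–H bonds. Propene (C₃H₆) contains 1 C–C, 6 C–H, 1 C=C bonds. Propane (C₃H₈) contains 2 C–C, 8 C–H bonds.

Reaction I, by 652 kJ

Reaction I:
  Bonds broken (reactants):
    C–C: 1 × 358 = 358
    C–H: 3 × 420 = 1260
    C–O: 1 × 354 = 354
    C=O: 1 × 808 = 808
    O–H: 1 × 448 = 448
    O=O: 2 × 482 = 964
    Σ(broken) = 4192 kJ
  Bonds formed (products):
    C=O: 4 × 808 = 3232
    O–H: 4 × 448 = 1792
    Σ(formed) = 5024 kJ
  ΔH_I = 4192 − 5024 = −832 kJ
Reaction II:
  Bonds broken (reactants):
    C–C: 1 × 358 = 358
    C–H: 6 × 420 = 2520
    C=C: 1 × 591 = 591
    H–H: 1 × 427 = 427
    Σ(broken) = 3896 kJ
  Bonds formed (products):
    C–C: 2 × 358 = 716
    C–H: 8 × 420 = 3360
    Σ(formed) = 4076 kJ
  ΔH_II = 3896 − 4076 = −180 kJ
ΔH_I − ΔH_II = −652 kJ, so reaction I has the more negative ΔH; |ΔH_I − ΔH_II| = 652 kJ.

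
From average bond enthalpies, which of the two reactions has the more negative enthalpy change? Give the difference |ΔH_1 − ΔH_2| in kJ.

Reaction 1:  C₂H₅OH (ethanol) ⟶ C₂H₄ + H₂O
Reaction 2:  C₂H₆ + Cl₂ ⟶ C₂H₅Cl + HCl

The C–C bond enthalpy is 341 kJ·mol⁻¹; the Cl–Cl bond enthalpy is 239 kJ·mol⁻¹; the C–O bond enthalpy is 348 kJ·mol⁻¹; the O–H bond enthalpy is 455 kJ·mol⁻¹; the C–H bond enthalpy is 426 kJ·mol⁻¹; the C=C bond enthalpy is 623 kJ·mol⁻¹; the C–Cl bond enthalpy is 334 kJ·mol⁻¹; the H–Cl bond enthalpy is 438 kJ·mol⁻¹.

Reaction 1:
  Bonds broken (reactants):
    C–C: 1 × 341 = 341
    C–H: 5 × 426 = 2130
    C–O: 1 × 348 = 348
    O–H: 1 × 455 = 455
    Σ(broken) = 3274 kJ
  Bonds formed (products):
    C–H: 4 × 426 = 1704
    C=C: 1 × 623 = 623
    O–H: 2 × 455 = 910
    Σ(formed) = 3237 kJ
  ΔH_1 = 3274 − 3237 = +37 kJ
Reaction 2:
  Bonds broken (reactants):
    C–C: 1 × 341 = 341
    C–H: 6 × 426 = 2556
    Cl–Cl: 1 × 239 = 239
    Σ(broken) = 3136 kJ
  Bonds formed (products):
    C–C: 1 × 341 = 341
    C–Cl: 1 × 334 = 334
    C–H: 5 × 426 = 2130
    H–Cl: 1 × 438 = 438
    Σ(formed) = 3243 kJ
  ΔH_2 = 3136 − 3243 = −107 kJ
ΔH_1 − ΔH_2 = +144 kJ, so reaction 2 has the more negative ΔH; |ΔH_1 − ΔH_2| = 144 kJ.

Reaction 2, by 144 kJ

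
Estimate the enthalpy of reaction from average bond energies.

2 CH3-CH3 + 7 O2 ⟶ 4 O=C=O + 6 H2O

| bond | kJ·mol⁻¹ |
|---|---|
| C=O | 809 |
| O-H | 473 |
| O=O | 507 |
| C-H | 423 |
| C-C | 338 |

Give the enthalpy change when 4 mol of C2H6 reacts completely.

Bonds broken (reactants):
  C-C: 2 × 338 = 676
  C-H: 12 × 423 = 5076
  O=O: 7 × 507 = 3549
  Σ(broken) = 9301 kJ
Bonds formed (products):
  C=O: 8 × 809 = 6472
  O-H: 12 × 473 = 5676
  Σ(formed) = 12148 kJ
ΔH = Σ(broken) − Σ(formed) = 9301 − 12148 = −2847 kJ
For 2× the reaction as written: 2 × (−2847) = −5694 kJ

ΔH = −5694 kJ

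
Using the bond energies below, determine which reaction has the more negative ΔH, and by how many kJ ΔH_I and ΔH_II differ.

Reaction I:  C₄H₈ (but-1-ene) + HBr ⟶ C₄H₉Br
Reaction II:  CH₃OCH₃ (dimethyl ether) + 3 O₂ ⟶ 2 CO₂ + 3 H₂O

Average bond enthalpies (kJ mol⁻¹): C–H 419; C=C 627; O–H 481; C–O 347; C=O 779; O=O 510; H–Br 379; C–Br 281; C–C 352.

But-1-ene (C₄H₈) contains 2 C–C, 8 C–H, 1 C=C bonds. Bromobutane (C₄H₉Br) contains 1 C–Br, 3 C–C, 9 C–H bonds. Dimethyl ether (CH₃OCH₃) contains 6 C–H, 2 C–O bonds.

Reaction II, by 1218 kJ

Reaction I:
  Bonds broken (reactants):
    C–C: 2 × 352 = 704
    C–H: 8 × 419 = 3352
    C=C: 1 × 627 = 627
    H–Br: 1 × 379 = 379
    Σ(broken) = 5062 kJ
  Bonds formed (products):
    C–Br: 1 × 281 = 281
    C–C: 3 × 352 = 1056
    C–H: 9 × 419 = 3771
    Σ(formed) = 5108 kJ
  ΔH_I = 5062 − 5108 = −46 kJ
Reaction II:
  Bonds broken (reactants):
    C–H: 6 × 419 = 2514
    C–O: 2 × 347 = 694
    O=O: 3 × 510 = 1530
    Σ(broken) = 4738 kJ
  Bonds formed (products):
    C=O: 4 × 779 = 3116
    O–H: 6 × 481 = 2886
    Σ(formed) = 6002 kJ
  ΔH_II = 4738 − 6002 = −1264 kJ
ΔH_I − ΔH_II = +1218 kJ, so reaction II has the more negative ΔH; |ΔH_I − ΔH_II| = 1218 kJ.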